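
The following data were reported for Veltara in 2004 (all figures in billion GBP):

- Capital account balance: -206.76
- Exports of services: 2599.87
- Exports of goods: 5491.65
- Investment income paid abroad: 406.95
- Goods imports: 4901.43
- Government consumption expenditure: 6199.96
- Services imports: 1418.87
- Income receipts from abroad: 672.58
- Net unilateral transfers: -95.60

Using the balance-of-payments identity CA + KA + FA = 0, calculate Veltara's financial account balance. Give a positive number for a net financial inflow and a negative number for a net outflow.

-1734.49

Goods balance = 5491.65 - 4901.43 = 590.22
Services balance = 2599.87 - 1418.87 = 1181.00
Trade balance (goods + services) = 590.22 + 1181.00 = 1771.22
Net primary income = 672.58 - 406.95 = 265.63
Net secondary income = -95.60
Current account = 1771.22 + 265.63 + (-95.60) = 1941.25
Financial account = -(1941.25 + (-206.76)) = -1734.49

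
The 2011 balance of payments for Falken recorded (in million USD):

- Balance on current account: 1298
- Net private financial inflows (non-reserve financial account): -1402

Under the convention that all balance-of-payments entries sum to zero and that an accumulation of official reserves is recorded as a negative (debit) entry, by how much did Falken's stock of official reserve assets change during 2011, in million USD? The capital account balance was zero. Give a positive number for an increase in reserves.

-104

Official reserve transactions balance = -(1298 + (-1402)) = 104
An accumulation of reserves is recorded as a debit (negative entry), so the change in the stock of reserves is the negative of that balance.
Change in official reserves = -(104) = -104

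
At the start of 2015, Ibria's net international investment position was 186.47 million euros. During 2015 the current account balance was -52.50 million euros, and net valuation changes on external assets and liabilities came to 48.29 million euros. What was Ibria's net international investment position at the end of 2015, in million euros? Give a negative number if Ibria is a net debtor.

182.26

Change in NIIP = current account + net valuation change = -52.50 + 48.29 = -4.21
End-of-year NIIP = 186.47 + (-4.21) = 182.26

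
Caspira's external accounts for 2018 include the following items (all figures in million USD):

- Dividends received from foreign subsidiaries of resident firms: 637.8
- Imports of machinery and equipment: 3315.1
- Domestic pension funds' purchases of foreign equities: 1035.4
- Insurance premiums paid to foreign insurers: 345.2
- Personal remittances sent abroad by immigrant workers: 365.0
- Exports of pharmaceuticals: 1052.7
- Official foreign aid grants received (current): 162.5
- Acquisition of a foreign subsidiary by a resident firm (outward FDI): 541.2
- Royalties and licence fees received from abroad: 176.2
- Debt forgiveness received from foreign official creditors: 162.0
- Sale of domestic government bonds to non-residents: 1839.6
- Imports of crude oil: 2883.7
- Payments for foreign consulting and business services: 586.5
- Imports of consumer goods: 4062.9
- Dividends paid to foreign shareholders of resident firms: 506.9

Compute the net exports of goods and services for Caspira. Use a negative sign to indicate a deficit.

-9964.5

Goods: -4062.9 - 2883.7 + 1052.7 - 3315.1 = -9209.0
Services: -345.2 + 176.2 - 586.5 = -755.5
Trade balance = -9209.0 + (-755.5) = -9964.5
(Excluded from the trade balance — primary income: dividends received from foreign subsidiaries of resident firms 637.8, dividends paid to foreign shareholders of resident firms 506.9; financial account: domestic pension funds' purchases of foreign equities 1035.4, acquisition of a foreign subsidiary by a resident firm (outward FDI) 541.2, sale of domestic government bonds to non-residents 1839.6; secondary income: personal remittances sent abroad by immigrant workers 365.0, official foreign aid grants received (current) 162.5; capital account: debt forgiveness received from foreign official creditors 162.0.)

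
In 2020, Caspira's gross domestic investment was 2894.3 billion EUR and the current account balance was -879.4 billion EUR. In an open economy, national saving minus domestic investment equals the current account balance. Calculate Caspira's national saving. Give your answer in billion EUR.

2014.9

S = I + CA = 2894.3 + (-879.4) = 2014.9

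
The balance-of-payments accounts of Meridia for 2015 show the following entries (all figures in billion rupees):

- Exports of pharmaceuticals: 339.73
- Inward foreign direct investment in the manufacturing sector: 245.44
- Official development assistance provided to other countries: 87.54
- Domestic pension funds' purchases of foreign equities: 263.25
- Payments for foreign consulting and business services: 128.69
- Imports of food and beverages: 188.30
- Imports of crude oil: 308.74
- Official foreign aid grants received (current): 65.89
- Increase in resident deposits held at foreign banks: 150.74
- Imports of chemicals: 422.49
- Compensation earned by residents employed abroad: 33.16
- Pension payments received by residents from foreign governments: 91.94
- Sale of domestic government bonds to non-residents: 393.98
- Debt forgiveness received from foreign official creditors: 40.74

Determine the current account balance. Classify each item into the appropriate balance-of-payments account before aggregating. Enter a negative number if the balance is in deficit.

Goods: -422.49 - 308.74 + 339.73 - 188.30 = -579.80
Services: -128.69
Primary income: 33.16
Secondary income: 91.94 + 65.89 - 87.54 = 70.29
Current account = (-579.80) + (-128.69) + 33.16 + 70.29 = -605.04
(Excluded from the current account — financial account: inward foreign direct investment in the manufacturing sector 245.44, domestic pension funds' purchases of foreign equities 263.25, increase in resident deposits held at foreign banks 150.74, sale of domestic government bonds to non-residents 393.98; capital account: debt forgiveness received from foreign official creditors 40.74.)

-605.04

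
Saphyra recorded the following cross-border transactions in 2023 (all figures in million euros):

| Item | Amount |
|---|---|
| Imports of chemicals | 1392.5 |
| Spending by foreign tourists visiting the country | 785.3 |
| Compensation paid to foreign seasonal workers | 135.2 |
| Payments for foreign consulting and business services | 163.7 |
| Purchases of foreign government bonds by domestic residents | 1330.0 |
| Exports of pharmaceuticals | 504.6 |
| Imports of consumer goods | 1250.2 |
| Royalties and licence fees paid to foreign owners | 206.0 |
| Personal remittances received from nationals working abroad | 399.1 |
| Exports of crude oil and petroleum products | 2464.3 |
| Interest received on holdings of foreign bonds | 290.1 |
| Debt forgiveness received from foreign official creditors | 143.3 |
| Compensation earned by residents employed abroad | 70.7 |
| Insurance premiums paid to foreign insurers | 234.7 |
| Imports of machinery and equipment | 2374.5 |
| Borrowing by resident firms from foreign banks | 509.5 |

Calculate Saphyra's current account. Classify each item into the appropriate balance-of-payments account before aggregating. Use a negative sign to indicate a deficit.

-1242.7

Goods: 504.6 + 2464.3 - 1250.2 - 1392.5 - 2374.5 = -2048.3
Services: -163.7 + 785.3 - 206.0 - 234.7 = 180.9
Primary income: 290.1 + 70.7 - 135.2 = 225.6
Secondary income: 399.1
Current account = (-2048.3) + 180.9 + 225.6 + 399.1 = -1242.7
(Excluded from the current account — financial account: purchases of foreign government bonds by domestic residents 1330.0, borrowing by resident firms from foreign banks 509.5; capital account: debt forgiveness received from foreign official creditors 143.3.)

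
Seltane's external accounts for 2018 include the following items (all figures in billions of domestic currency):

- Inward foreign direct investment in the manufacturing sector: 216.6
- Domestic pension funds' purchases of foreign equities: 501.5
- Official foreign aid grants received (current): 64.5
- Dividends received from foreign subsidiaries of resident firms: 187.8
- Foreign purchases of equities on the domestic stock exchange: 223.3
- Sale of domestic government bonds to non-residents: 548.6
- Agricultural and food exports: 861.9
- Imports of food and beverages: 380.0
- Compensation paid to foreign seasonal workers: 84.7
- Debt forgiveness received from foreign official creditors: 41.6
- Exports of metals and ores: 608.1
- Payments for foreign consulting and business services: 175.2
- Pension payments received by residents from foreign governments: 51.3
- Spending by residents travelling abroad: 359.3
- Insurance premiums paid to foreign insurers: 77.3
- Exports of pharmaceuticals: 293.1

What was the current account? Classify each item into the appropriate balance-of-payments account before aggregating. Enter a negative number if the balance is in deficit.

990.2

Goods: 861.9 - 380.0 + 293.1 + 608.1 = 1383.1
Services: -175.2 - 77.3 - 359.3 = -611.8
Primary income: -84.7 + 187.8 = 103.1
Secondary income: 51.3 + 64.5 = 115.8
Current account = 1383.1 + (-611.8) + 103.1 + 115.8 = 990.2
(Excluded from the current account — financial account: inward foreign direct investment in the manufacturing sector 216.6, domestic pension funds' purchases of foreign equities 501.5, foreign purchases of equities on the domestic stock exchange 223.3, sale of domestic government bonds to non-residents 548.6; capital account: debt forgiveness received from foreign official creditors 41.6.)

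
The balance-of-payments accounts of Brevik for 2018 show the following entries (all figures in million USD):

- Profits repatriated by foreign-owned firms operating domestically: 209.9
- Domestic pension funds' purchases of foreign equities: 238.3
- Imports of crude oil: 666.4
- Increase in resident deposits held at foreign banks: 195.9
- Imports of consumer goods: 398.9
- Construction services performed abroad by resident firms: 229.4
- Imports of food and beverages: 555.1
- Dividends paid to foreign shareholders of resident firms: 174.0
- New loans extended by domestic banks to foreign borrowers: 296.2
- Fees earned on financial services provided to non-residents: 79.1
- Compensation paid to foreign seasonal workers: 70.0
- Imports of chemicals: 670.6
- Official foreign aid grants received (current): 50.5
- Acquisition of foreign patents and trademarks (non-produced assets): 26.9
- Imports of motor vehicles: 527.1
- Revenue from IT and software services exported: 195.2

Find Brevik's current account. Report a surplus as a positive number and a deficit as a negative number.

Goods: -398.9 - 666.4 - 670.6 - 555.1 - 527.1 = -2818.1
Services: 229.4 + 79.1 + 195.2 = 503.7
Primary income: -209.9 - 70.0 - 174.0 = -453.9
Secondary income: 50.5
Current account = (-2818.1) + 503.7 + (-453.9) + 50.5 = -2717.8
(Excluded from the current account — financial account: domestic pension funds' purchases of foreign equities 238.3, increase in resident deposits held at foreign banks 195.9, new loans extended by domestic banks to foreign borrowers 296.2; capital account: acquisition of foreign patents and trademarks (non-produced assets) 26.9.)

-2717.8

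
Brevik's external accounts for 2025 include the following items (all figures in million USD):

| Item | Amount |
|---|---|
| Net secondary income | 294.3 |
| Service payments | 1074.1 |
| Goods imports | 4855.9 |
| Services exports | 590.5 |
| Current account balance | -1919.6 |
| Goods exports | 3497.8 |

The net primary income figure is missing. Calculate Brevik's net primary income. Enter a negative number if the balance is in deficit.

-372.2

Current account = goods balance + services balance + net primary income + net secondary income
Sum of the known components = -1547.4
Net primary income = CA - (known components) = -1919.6 - (-1547.4) = -372.2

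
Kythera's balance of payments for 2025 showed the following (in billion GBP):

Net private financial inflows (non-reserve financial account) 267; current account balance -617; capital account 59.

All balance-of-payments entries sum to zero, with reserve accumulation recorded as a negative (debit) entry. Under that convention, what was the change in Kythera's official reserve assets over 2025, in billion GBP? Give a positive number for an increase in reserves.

-291

Official reserve transactions balance = -((-617) + 59 + 267) = 291
An accumulation of reserves is recorded as a debit (negative entry), so the change in the stock of reserves is the negative of that balance.
Change in official reserves = -(291) = -291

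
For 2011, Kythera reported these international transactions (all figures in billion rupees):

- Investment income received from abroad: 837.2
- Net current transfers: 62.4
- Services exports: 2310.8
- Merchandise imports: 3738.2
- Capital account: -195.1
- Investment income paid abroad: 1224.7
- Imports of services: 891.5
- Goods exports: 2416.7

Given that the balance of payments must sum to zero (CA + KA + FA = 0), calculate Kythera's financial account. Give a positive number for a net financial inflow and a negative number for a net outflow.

Goods balance = 2416.7 - 3738.2 = -1321.5
Services balance = 2310.8 - 891.5 = 1419.3
Trade balance (goods + services) = -1321.5 + 1419.3 = 97.8
Net primary income = 837.2 - 1224.7 = -387.5
Net secondary income = 62.4
Current account = 97.8 + (-387.5) + 62.4 = -227.3
Financial account = -(-227.3 + (-195.1)) = 422.4

422.4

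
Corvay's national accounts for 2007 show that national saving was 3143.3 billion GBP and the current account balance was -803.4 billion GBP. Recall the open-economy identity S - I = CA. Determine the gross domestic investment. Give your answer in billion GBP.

S - I = CA (net lending to the rest of the world).
I = S - CA = 3143.3 - (-803.4) = 3946.7

3946.7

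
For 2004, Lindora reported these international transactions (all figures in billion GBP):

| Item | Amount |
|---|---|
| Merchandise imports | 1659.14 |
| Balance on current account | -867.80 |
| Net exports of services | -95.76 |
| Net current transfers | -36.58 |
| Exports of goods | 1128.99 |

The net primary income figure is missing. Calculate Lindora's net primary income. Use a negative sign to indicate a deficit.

Current account = goods balance + services balance + net primary income + net secondary income
Sum of the known components = -662.49
Net primary income = CA - (known components) = -867.80 - (-662.49) = -205.31

-205.31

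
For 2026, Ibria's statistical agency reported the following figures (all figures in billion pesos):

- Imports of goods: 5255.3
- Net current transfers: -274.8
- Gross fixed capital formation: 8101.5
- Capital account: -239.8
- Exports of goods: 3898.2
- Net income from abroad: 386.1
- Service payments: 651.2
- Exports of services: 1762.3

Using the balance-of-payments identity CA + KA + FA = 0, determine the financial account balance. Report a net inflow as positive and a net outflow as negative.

Goods balance = 3898.2 - 5255.3 = -1357.1
Services balance = 1762.3 - 651.2 = 1111.1
Trade balance (goods + services) = -1357.1 + 1111.1 = -246.0
Net primary income = 386.1
Net secondary income = -274.8
Current account = -246.0 + 386.1 + (-274.8) = -134.7
Financial account = -(-134.7 + (-239.8)) = 374.5

374.5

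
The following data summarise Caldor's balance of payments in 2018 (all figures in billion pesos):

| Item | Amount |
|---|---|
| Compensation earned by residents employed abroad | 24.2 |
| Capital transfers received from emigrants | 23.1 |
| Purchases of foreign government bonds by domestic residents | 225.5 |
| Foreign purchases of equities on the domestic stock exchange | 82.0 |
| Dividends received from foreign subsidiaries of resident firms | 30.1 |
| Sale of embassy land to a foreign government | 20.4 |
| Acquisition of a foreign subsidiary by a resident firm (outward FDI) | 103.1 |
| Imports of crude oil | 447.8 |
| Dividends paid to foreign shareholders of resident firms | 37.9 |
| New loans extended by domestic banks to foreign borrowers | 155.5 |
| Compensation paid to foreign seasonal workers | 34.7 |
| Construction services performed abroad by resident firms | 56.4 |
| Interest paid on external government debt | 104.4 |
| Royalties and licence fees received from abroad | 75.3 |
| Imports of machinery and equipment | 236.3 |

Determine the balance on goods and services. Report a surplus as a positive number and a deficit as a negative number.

Goods: -447.8 - 236.3 = -684.1
Services: 56.4 + 75.3 = 131.7
Trade balance = -684.1 + 131.7 = -552.4
(Excluded from the trade balance — primary income: compensation earned by residents employed abroad 24.2, dividends received from foreign subsidiaries of resident firms 30.1, dividends paid to foreign shareholders of resident firms 37.9, compensation paid to foreign seasonal workers 34.7, interest paid on external government debt 104.4; capital account: capital transfers received from emigrants 23.1, sale of embassy land to a foreign government 20.4; financial account: purchases of foreign government bonds by domestic residents 225.5, foreign purchases of equities on the domestic stock exchange 82.0, acquisition of a foreign subsidiary by a resident firm (outward FDI) 103.1, new loans extended by domestic banks to foreign borrowers 155.5.)

-552.4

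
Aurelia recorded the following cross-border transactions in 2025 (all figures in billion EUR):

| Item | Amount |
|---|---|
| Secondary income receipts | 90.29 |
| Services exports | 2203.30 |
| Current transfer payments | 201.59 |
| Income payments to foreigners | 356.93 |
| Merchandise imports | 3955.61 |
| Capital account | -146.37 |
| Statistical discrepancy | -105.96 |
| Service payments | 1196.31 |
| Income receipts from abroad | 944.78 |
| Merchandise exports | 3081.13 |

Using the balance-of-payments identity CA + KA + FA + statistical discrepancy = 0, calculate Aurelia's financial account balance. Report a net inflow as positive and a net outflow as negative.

Goods balance = 3081.13 - 3955.61 = -874.48
Services balance = 2203.30 - 1196.31 = 1006.99
Trade balance (goods + services) = -874.48 + 1006.99 = 132.51
Net primary income = 944.78 - 356.93 = 587.85
Net secondary income = 90.29 - 201.59 = -111.30
Current account = 132.51 + 587.85 + (-111.30) = 609.06
Financial account = -(609.06 + (-146.37) + (-105.96)) = -356.73

-356.73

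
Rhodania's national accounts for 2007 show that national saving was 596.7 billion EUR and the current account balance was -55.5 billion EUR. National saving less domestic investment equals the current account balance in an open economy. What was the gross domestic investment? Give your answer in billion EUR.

I = S - CA = 596.7 - (-55.5) = 652.2

652.2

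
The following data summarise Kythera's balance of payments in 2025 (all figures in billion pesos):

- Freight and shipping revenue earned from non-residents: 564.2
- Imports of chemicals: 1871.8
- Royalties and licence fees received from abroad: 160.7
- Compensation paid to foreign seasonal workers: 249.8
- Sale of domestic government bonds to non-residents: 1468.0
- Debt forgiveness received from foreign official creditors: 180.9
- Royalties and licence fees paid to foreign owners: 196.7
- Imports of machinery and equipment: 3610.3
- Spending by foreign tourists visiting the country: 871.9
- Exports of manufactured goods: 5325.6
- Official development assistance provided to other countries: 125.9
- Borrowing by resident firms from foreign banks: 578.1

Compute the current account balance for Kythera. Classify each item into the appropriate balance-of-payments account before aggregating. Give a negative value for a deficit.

Goods: -3610.3 + 5325.6 - 1871.8 = -156.5
Services: 160.7 - 196.7 + 564.2 + 871.9 = 1400.1
Primary income: -249.8
Secondary income: -125.9
Current account = (-156.5) + 1400.1 + (-249.8) + (-125.9) = 867.9
(Excluded from the current account — financial account: sale of domestic government bonds to non-residents 1468.0, borrowing by resident firms from foreign banks 578.1; capital account: debt forgiveness received from foreign official creditors 180.9.)

867.9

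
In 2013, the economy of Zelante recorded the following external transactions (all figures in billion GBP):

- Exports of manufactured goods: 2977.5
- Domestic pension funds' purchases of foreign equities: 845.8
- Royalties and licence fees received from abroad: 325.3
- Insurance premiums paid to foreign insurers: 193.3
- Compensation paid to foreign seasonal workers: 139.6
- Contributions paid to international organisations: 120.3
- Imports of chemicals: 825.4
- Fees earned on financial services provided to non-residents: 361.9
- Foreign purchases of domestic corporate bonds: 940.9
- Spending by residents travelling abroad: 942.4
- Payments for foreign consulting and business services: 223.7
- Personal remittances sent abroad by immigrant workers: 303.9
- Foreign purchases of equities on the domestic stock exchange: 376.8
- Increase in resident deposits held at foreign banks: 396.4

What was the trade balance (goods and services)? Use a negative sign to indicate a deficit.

1479.9

Goods: 2977.5 - 825.4 = 2152.1
Services: 361.9 - 942.4 + 325.3 - 223.7 - 193.3 = -672.2
Trade balance = 2152.1 + (-672.2) = 1479.9
(Excluded from the trade balance — financial account: domestic pension funds' purchases of foreign equities 845.8, foreign purchases of domestic corporate bonds 940.9, foreign purchases of equities on the domestic stock exchange 376.8, increase in resident deposits held at foreign banks 396.4; primary income: compensation paid to foreign seasonal workers 139.6; secondary income: contributions paid to international organisations 120.3, personal remittances sent abroad by immigrant workers 303.9.)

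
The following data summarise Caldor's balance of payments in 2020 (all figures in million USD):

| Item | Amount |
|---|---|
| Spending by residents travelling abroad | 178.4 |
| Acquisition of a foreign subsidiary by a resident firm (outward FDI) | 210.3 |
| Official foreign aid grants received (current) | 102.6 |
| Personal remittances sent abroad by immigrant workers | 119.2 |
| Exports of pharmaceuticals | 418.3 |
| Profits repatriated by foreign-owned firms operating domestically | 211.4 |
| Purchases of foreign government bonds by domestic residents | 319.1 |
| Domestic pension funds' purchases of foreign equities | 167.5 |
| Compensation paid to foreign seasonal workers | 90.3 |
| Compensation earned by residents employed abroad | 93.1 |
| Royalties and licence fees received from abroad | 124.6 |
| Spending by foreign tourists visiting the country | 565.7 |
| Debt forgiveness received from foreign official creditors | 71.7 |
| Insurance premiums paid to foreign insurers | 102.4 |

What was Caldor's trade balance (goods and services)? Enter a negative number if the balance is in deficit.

827.8

Goods: 418.3
Services: -102.4 + 565.7 + 124.6 - 178.4 = 409.5
Trade balance = 418.3 + 409.5 = 827.8
(Excluded from the trade balance — financial account: acquisition of a foreign subsidiary by a resident firm (outward FDI) 210.3, purchases of foreign government bonds by domestic residents 319.1, domestic pension funds' purchases of foreign equities 167.5; secondary income: official foreign aid grants received (current) 102.6, personal remittances sent abroad by immigrant workers 119.2; primary income: profits repatriated by foreign-owned firms operating domestically 211.4, compensation paid to foreign seasonal workers 90.3, compensation earned by residents employed abroad 93.1; capital account: debt forgiveness received from foreign official creditors 71.7.)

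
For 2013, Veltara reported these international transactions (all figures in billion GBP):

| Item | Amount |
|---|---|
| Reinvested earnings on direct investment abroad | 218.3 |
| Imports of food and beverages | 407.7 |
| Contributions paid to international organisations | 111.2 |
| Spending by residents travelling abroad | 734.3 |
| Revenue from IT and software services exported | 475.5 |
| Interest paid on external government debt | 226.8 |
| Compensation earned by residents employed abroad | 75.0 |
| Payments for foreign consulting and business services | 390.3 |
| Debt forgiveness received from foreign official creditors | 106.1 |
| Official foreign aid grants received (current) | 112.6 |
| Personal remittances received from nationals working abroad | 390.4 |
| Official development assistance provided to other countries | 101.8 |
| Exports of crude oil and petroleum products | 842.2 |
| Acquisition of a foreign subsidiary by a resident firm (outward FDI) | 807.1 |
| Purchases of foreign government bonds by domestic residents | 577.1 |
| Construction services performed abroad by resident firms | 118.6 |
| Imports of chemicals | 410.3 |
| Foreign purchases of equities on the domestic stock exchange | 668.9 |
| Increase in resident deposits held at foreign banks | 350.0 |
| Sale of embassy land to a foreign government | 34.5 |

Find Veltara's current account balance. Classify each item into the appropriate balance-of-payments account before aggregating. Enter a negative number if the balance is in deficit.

Goods: -410.3 - 407.7 + 842.2 = 24.2
Services: 118.6 - 734.3 - 390.3 + 475.5 = -530.5
Primary income: 75.0 + 218.3 - 226.8 = 66.5
Secondary income: 112.6 - 101.8 - 111.2 + 390.4 = 290.0
Current account = 24.2 + (-530.5) + 66.5 + 290.0 = -149.8
(Excluded from the current account — capital account: debt forgiveness received from foreign official creditors 106.1, sale of embassy land to a foreign government 34.5; financial account: acquisition of a foreign subsidiary by a resident firm (outward FDI) 807.1, purchases of foreign government bonds by domestic residents 577.1, foreign purchases of equities on the domestic stock exchange 668.9, increase in resident deposits held at foreign banks 350.0.)

-149.8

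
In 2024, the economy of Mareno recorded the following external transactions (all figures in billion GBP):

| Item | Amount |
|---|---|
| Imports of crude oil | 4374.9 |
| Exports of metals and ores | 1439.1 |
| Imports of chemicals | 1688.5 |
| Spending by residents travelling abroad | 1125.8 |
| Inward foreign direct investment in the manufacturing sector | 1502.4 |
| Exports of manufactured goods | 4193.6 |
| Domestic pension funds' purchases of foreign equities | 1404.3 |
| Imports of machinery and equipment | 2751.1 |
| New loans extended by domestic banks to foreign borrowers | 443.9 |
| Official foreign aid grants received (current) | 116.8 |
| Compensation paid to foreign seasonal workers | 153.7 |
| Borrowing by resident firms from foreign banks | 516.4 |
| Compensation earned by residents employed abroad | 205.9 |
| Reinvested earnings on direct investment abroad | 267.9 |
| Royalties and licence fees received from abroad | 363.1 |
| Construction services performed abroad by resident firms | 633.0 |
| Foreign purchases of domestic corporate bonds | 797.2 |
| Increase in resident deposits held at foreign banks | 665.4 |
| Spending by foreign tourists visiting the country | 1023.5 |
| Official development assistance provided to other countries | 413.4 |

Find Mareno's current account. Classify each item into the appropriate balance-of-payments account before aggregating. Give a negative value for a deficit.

Goods: -4374.9 + 4193.6 - 1688.5 + 1439.1 - 2751.1 = -3181.8
Services: 1023.5 - 1125.8 + 633.0 + 363.1 = 893.8
Primary income: 267.9 + 205.9 - 153.7 = 320.1
Secondary income: -413.4 + 116.8 = -296.6
Current account = (-3181.8) + 893.8 + 320.1 + (-296.6) = -2264.5
(Excluded from the current account — financial account: inward foreign direct investment in the manufacturing sector 1502.4, domestic pension funds' purchases of foreign equities 1404.3, new loans extended by domestic banks to foreign borrowers 443.9, borrowing by resident firms from foreign banks 516.4, foreign purchases of domestic corporate bonds 797.2, increase in resident deposits held at foreign banks 665.4.)

-2264.5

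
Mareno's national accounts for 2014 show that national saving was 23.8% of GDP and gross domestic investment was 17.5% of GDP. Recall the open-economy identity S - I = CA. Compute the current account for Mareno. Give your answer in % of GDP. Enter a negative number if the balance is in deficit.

CA = S - I = 23.8 - 17.5 = 6.3

6.3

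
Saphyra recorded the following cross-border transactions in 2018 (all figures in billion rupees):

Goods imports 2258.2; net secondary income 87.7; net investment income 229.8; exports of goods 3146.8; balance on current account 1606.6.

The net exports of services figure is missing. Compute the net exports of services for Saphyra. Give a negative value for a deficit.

Current account = goods balance + services balance + net primary income + net secondary income
Sum of the known components = 1206.1
Net exports of services = CA - (known components) = 1606.6 - 1206.1 = 400.5

400.5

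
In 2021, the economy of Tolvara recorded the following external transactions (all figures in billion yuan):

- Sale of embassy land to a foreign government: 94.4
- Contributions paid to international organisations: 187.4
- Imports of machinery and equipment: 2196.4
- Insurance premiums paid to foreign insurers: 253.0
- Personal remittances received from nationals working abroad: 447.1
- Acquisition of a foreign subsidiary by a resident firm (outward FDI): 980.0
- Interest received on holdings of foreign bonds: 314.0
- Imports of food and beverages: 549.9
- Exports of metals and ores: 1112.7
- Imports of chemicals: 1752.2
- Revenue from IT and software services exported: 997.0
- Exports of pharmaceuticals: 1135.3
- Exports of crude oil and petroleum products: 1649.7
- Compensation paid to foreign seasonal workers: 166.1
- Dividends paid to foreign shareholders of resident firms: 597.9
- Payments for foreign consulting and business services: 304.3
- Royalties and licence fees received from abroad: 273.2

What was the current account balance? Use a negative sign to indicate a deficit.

-78.2

Goods: -549.9 + 1112.7 + 1135.3 - 1752.2 - 2196.4 + 1649.7 = -600.8
Services: -304.3 + 273.2 - 253.0 + 997.0 = 712.9
Primary income: -597.9 - 166.1 + 314.0 = -450.0
Secondary income: 447.1 - 187.4 = 259.7
Current account = (-600.8) + 712.9 + (-450.0) + 259.7 = -78.2
(Excluded from the current account — capital account: sale of embassy land to a foreign government 94.4; financial account: acquisition of a foreign subsidiary by a resident firm (outward FDI) 980.0.)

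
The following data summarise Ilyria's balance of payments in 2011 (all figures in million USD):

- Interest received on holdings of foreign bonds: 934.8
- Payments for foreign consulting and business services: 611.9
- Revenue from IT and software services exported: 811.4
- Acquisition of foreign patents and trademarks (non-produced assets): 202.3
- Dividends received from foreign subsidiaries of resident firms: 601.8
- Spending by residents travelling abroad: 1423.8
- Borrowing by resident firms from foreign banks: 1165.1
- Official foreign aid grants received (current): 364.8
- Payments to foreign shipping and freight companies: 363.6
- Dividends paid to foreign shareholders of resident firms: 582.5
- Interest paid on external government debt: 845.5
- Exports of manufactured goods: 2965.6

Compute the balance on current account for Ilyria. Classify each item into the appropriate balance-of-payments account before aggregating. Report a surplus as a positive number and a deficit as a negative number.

1851.1

Goods: 2965.6
Services: 811.4 - 1423.8 - 611.9 - 363.6 = -1587.9
Primary income: -582.5 + 934.8 - 845.5 + 601.8 = 108.6
Secondary income: 364.8
Current account = 2965.6 + (-1587.9) + 108.6 + 364.8 = 1851.1
(Excluded from the current account — capital account: acquisition of foreign patents and trademarks (non-produced assets) 202.3; financial account: borrowing by resident firms from foreign banks 1165.1.)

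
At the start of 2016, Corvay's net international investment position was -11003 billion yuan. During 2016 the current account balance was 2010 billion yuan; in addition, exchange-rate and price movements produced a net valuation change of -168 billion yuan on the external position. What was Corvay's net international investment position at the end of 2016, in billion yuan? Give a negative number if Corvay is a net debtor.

Change in NIIP = current account + net valuation change = 2010 + (-168) = 1842
End-of-year NIIP = -11003 + 1842 = -9161

-9161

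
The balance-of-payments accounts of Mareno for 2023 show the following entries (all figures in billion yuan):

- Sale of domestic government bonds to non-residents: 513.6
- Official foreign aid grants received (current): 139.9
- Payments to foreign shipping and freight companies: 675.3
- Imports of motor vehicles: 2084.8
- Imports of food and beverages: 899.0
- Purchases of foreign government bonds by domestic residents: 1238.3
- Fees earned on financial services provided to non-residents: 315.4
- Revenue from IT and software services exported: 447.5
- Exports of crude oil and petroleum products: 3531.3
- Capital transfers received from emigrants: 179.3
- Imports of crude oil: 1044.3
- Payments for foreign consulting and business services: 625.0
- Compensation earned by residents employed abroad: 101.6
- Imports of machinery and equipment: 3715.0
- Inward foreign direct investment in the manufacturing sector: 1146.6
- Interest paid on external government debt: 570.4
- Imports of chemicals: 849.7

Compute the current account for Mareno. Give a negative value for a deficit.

Goods: -1044.3 - 849.7 - 899.0 - 3715.0 - 2084.8 + 3531.3 = -5061.5
Services: 315.4 - 625.0 + 447.5 - 675.3 = -537.4
Primary income: 101.6 - 570.4 = -468.8
Secondary income: 139.9
Current account = (-5061.5) + (-537.4) + (-468.8) + 139.9 = -5927.8
(Excluded from the current account — financial account: sale of domestic government bonds to non-residents 513.6, purchases of foreign government bonds by domestic residents 1238.3, inward foreign direct investment in the manufacturing sector 1146.6; capital account: capital transfers received from emigrants 179.3.)

-5927.8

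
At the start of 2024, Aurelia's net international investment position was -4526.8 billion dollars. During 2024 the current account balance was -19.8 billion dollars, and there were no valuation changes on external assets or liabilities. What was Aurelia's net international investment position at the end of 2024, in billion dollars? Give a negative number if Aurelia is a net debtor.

-4546.6

With no valuation effects, change in NIIP = current account = -19.8
End-of-year NIIP = -4526.8 + (-19.8) = -4546.6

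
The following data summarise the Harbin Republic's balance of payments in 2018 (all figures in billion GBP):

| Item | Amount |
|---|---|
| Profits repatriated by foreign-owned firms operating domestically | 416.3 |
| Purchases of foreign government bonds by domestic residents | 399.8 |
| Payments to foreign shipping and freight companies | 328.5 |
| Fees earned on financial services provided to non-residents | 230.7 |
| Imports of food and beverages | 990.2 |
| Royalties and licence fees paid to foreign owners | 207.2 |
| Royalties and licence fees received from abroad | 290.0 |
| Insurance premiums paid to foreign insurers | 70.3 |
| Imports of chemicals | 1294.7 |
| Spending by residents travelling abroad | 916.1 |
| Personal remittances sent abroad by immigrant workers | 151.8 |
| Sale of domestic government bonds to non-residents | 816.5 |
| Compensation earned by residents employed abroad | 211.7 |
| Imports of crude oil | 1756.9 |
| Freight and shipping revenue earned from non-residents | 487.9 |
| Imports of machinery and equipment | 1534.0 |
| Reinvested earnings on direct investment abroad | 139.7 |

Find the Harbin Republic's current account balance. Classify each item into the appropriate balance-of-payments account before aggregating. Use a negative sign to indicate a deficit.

-6306.0

Goods: -1294.7 - 990.2 - 1534.0 - 1756.9 = -5575.8
Services: 487.9 - 328.5 + 290.0 - 70.3 - 916.1 - 207.2 + 230.7 = -513.5
Primary income: -416.3 + 139.7 + 211.7 = -64.9
Secondary income: -151.8
Current account = (-5575.8) + (-513.5) + (-64.9) + (-151.8) = -6306.0
(Excluded from the current account — financial account: purchases of foreign government bonds by domestic residents 399.8, sale of domestic government bonds to non-residents 816.5.)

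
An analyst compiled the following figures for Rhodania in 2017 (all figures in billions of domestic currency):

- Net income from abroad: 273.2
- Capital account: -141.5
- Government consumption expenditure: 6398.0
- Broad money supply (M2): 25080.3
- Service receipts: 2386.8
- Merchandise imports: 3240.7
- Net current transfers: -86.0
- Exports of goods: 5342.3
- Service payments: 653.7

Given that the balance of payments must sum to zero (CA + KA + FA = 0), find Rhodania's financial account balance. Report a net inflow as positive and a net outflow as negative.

-3880.4

Goods balance = 5342.3 - 3240.7 = 2101.6
Services balance = 2386.8 - 653.7 = 1733.1
Trade balance (goods + services) = 2101.6 + 1733.1 = 3834.7
Net primary income = 273.2
Net secondary income = -86.0
Current account = 3834.7 + 273.2 + (-86.0) = 4021.9
Financial account = -(4021.9 + (-141.5)) = -3880.4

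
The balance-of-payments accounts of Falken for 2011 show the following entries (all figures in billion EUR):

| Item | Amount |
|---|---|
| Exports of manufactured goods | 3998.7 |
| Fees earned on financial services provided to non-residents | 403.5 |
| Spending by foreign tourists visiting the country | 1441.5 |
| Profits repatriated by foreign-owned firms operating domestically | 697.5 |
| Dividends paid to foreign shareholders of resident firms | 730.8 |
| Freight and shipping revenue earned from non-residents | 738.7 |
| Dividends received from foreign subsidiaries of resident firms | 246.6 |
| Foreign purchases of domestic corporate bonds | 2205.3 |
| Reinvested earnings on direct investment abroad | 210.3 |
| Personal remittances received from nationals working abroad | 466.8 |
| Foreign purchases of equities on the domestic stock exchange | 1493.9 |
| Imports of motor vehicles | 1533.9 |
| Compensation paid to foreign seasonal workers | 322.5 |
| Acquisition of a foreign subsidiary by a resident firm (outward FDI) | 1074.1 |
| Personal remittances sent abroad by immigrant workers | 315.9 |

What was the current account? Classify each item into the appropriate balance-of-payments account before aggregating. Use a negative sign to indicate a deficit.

Goods: 3998.7 - 1533.9 = 2464.8
Services: 738.7 + 1441.5 + 403.5 = 2583.7
Primary income: -730.8 + 246.6 - 697.5 + 210.3 - 322.5 = -1293.9
Secondary income: -315.9 + 466.8 = 150.9
Current account = 2464.8 + 2583.7 + (-1293.9) + 150.9 = 3905.5
(Excluded from the current account — financial account: foreign purchases of domestic corporate bonds 2205.3, foreign purchases of equities on the domestic stock exchange 1493.9, acquisition of a foreign subsidiary by a resident firm (outward FDI) 1074.1.)

3905.5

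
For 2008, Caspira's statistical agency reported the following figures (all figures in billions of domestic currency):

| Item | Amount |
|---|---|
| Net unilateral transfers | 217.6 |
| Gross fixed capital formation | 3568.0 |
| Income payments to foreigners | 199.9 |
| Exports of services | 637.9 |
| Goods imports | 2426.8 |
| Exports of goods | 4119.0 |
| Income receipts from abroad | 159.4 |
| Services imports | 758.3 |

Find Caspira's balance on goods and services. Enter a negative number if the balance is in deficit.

1571.8

Goods balance = 4119.0 - 2426.8 = 1692.2
Services balance = 637.9 - 758.3 = -120.4
Trade balance (goods + services) = 1692.2 + (-120.4) = 1571.8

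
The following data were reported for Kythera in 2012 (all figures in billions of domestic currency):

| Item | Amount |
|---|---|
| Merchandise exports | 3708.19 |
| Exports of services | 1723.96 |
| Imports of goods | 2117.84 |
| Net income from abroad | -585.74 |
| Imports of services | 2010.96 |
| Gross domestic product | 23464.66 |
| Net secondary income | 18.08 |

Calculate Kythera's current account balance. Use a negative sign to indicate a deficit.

735.69

Goods balance = 3708.19 - 2117.84 = 1590.35
Services balance = 1723.96 - 2010.96 = -287.00
Trade balance (goods + services) = 1590.35 + (-287.00) = 1303.35
Net primary income = -585.74
Net secondary income = 18.08
Current account = 1303.35 + (-585.74) + 18.08 = 735.69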